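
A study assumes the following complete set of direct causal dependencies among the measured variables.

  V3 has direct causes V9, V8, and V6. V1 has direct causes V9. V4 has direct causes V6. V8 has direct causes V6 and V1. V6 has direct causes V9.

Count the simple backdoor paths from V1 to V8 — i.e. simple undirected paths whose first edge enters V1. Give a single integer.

A backdoor path from V1 to V8 is any simple undirected path whose first edge points into V1 (i.e. leaves V1 via a parent).
Parents of V1: {V9}.
Enumerating:
  P1: V1 <- V9 -> V6 -> V8
  P2: V1 <- V9 -> V6 -> V3 <- V8
  P3: V1 <- V9 -> V3 <- V6 -> V8
  P4: V1 <- V9 -> V3 <- V8
That exhausts the simple backdoor paths. Count: 4.

4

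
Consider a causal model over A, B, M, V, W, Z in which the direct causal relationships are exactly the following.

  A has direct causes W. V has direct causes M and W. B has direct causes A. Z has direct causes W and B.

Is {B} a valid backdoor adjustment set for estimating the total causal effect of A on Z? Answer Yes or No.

Backdoor paths from A to Z (paths whose first edge points into A):
  P1: A <- W -> Z
Condition 1 (no descendant of A in the set): FAILS — B is a descendant of A.
Condition 2 (every backdoor path blocked by {B}):
  P1: open — no interior node is in the conditioning set.
{B} does not satisfy the backdoor criterion.

No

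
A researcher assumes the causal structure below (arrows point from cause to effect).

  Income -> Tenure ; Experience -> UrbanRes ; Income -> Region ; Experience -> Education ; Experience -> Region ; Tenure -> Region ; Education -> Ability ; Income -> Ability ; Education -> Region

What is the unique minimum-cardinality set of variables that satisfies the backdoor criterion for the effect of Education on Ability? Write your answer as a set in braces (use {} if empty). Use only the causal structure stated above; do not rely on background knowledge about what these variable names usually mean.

{}

Variables eligible for adjustment (non-descendants of Education, excluding Education and Ability): {Experience, Income, Tenure, UrbanRes}.
Backdoor paths from Education to Ability:
  P1: Education <- Experience -> Region <- Income -> Ability
  P2: Education <- Experience -> Region <- Tenure <- Income -> Ability
Each backdoor path contains an unconditioned collider, so every path is already blocked with the empty conditioning set:
  P1: blocked at collider Region (neither it nor any descendant is in the conditioning set).
  P2: blocked at collider Region (neither it nor any descendant is in the conditioning set).
The empty set is therefore the unique smallest valid set.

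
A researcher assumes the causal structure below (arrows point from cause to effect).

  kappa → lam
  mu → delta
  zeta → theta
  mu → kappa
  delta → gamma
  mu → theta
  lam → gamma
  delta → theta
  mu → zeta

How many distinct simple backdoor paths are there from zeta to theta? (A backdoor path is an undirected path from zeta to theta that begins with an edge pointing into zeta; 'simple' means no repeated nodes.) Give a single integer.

A backdoor path from zeta to theta is any simple undirected path whose first edge points into zeta (i.e. leaves zeta via a parent).
Parents of zeta: {mu}.
Enumerating:
  P1: zeta <- mu -> kappa -> lam -> gamma <- delta -> theta
  P2: zeta <- mu -> delta -> theta
  P3: zeta <- mu -> theta
That exhausts the simple backdoor paths. Count: 3.

3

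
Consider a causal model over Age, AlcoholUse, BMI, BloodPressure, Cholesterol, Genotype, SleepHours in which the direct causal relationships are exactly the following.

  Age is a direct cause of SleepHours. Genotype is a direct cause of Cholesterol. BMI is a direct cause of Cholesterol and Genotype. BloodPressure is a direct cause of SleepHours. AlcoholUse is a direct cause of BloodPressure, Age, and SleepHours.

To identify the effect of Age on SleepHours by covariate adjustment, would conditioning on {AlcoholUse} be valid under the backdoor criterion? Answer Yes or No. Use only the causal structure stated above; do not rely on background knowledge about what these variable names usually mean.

Backdoor paths from Age to SleepHours (paths whose first edge points into Age):
  P1: Age <- AlcoholUse -> BloodPressure -> SleepHours
  P2: Age <- AlcoholUse -> SleepHours
Condition 1 (no descendant of Age in the set): holds — descendants of Age are {SleepHours}; none are in {AlcoholUse}.
Condition 2 (every backdoor path blocked by {AlcoholUse}):
  P1: blocked at fork node AlcoholUse ∈ conditioning set.
  P2: blocked at fork node AlcoholUse ∈ conditioning set.
{AlcoholUse} satisfies the backdoor criterion.

Yes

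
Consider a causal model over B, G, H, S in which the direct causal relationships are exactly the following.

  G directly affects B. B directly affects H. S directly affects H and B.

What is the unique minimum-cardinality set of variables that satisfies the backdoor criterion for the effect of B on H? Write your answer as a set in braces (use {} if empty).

{S}

Variables eligible for adjustment (non-descendants of B, excluding B and H): {G, S}.
Backdoor paths from B to H:
  P1: B <- S -> H
The empty set is not sufficient: P1 (B <- S -> H) has no collider blocking it and no conditioned non-collider, so it is open.
Try {S}:
  P1: blocked at fork node S ∈ conditioning set.
{S} contains no descendant of B and blocks every backdoor path.
No other singleton works — e.g. {G} leaves P1 open — so {S} is the unique smallest valid adjustment set.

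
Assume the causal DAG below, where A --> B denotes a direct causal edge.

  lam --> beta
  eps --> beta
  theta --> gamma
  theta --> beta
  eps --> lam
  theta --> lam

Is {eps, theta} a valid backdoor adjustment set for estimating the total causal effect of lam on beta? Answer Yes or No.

Backdoor paths from lam to beta (paths whose first edge points into lam):
  P1: lam <- eps -> beta
  P2: lam <- theta -> beta
Condition 1 (no descendant of lam in the set): holds — descendants of lam are {beta}; none are in {eps, theta}.
Condition 2 (every backdoor path blocked by {eps, theta}):
  P1: blocked at fork node eps ∈ conditioning set.
  P2: blocked at fork node theta ∈ conditioning set.
{eps, theta} satisfies the backdoor criterion.

Yes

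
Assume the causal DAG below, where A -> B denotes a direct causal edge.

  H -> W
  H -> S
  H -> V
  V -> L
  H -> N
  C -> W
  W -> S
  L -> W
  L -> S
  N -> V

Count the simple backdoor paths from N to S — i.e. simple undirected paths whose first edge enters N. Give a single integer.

5

A backdoor path from N to S is any simple undirected path whose first edge points into N (i.e. leaves N via a parent).
Parents of N: {H}.
Enumerating:
  P1: N <- H -> V -> L -> W -> S
  P2: N <- H -> V -> L -> S
  P3: N <- H -> W <- L -> S
  P4: N <- H -> W -> S
  P5: N <- H -> S
That exhausts the simple backdoor paths. Count: 5.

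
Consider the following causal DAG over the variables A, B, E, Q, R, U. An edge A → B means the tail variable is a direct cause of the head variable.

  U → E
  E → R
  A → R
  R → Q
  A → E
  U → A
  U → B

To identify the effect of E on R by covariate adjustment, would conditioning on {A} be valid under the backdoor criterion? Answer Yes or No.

Backdoor paths from E to R (paths whose first edge points into E):
  P1: E <- U -> A -> R
  P2: E <- A -> R
Condition 1 (no descendant of E in the set): holds — descendants of E are {Q, R}; none are in {A}.
Condition 2 (every backdoor path blocked by {A}):
  P1: blocked at chain node A ∈ conditioning set.
  P2: blocked at fork node A ∈ conditioning set.
{A} satisfies the backdoor criterion.

Yes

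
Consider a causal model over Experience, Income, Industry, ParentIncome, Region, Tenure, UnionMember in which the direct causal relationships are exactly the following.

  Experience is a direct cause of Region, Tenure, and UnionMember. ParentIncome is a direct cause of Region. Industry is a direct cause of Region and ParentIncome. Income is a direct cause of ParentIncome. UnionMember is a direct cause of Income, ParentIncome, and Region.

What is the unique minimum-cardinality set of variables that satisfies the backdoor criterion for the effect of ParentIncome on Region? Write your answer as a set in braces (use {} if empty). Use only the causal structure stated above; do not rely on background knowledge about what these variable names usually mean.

Variables eligible for adjustment (non-descendants of ParentIncome, excluding ParentIncome and Region): {Experience, Income, Industry, Tenure, UnionMember}.
Backdoor paths from ParentIncome to Region:
  P1: ParentIncome <- UnionMember <- Experience -> Region
  P2: ParentIncome <- UnionMember -> Region
  P3: ParentIncome <- Industry -> Region
  P4: ParentIncome <- Income <- UnionMember <- Experience -> Region
  P5: ParentIncome <- Income <- UnionMember -> Region
The empty set is not sufficient: P1 (ParentIncome <- UnionMember <- Experience -> Region) has no collider blocking it and no conditioned non-collider, so it is open.
Try {Industry, UnionMember}:
  P1: blocked at chain node UnionMember ∈ conditioning set.
  P2: blocked at fork node UnionMember ∈ conditioning set.
  P3: blocked at fork node Industry ∈ conditioning set.
  P4: blocked at chain node UnionMember ∈ conditioning set.
  P5: blocked at fork node UnionMember ∈ conditioning set.
{Industry, UnionMember} contains no descendant of ParentIncome and blocks every backdoor path.
Every element of {Industry, UnionMember} is needed (dropping Industry leaves P3 open; dropping UnionMember leaves P1 open), so no proper subset is valid.
Among all size-2 subsets of the eligible variables, only {Industry, UnionMember} blocks every backdoor path, so it is the unique smallest valid adjustment set.

{Industry, UnionMember}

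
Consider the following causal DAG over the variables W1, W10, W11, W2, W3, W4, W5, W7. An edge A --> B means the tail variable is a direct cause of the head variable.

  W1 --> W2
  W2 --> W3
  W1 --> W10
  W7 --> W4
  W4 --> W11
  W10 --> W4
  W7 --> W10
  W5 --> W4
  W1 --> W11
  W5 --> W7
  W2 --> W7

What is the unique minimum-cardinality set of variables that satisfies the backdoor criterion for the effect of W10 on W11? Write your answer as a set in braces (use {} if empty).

Variables eligible for adjustment (non-descendants of W10, excluding W10 and W11): {W1, W2, W3, W5, W7}.
Backdoor paths from W10 to W11:
  P1: W10 <- W1 -> W2 -> W7 <- W5 -> W4 -> W11
  P2: W10 <- W1 -> W2 -> W7 -> W4 -> W11
  P3: W10 <- W1 -> W11
  P4: W10 <- W7 <- W2 <- W1 -> W11
  P5: W10 <- W7 <- W5 -> W4 -> W11
  P6: W10 <- W7 -> W4 -> W11
The empty set is not sufficient: P2 (W10 <- W1 -> W2 -> W7 -> W4 -> W11) has no collider blocking it and no conditioned non-collider, so it is open.
Try {W1, W7}:
  P1: blocked at fork node W1 ∈ conditioning set.
  P2: blocked at fork node W1 ∈ conditioning set.
  P3: blocked at fork node W1 ∈ conditioning set.
  P4: blocked at chain node W7 ∈ conditioning set.
  P5: blocked at chain node W7 ∈ conditioning set.
  P6: blocked at fork node W7 ∈ conditioning set.
{W1, W7} contains no descendant of W10 and blocks every backdoor path.
Every element of {W1, W7} is needed (dropping W1 leaves P1 open; dropping W7 leaves P5 open), so no proper subset is valid.
Among all size-2 subsets of the eligible variables, only {W1, W7} blocks every backdoor path, so it is the unique smallest valid adjustment set.

{W1, W7}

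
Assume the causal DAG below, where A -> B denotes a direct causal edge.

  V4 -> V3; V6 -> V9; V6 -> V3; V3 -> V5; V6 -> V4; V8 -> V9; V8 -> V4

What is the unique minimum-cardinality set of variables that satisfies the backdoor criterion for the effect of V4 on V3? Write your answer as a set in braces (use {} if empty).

Variables eligible for adjustment (non-descendants of V4, excluding V4 and V3): {V6, V8, V9}.
Backdoor paths from V4 to V3:
  P1: V4 <- V6 -> V3
  P2: V4 <- V8 -> V9 <- V6 -> V3
The empty set is not sufficient: P1 (V4 <- V6 -> V3) has no collider blocking it and no conditioned non-collider, so it is open.
Try {V6}:
  P1: blocked at fork node V6 ∈ conditioning set.
  P2: blocked at collider V9 (neither it nor any descendant is in the conditioning set).
{V6} contains no descendant of V4 and blocks every backdoor path.
No other singleton works — e.g. {V8} leaves P1 open — so {V6} is the unique smallest valid adjustment set.

{V6}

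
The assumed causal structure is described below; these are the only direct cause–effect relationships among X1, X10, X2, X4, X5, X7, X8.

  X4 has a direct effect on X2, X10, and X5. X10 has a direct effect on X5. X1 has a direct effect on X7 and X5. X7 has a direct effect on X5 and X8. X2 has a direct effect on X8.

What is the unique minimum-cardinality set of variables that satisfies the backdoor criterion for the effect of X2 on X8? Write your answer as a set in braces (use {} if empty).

{}

Variables eligible for adjustment (non-descendants of X2, excluding X2 and X8): {X1, X10, X4, X5, X7}.
Backdoor paths from X2 to X8:
  P1: X2 <- X4 -> X10 -> X5 <- X1 -> X7 -> X8
  P2: X2 <- X4 -> X10 -> X5 <- X7 -> X8
  P3: X2 <- X4 -> X5 <- X1 -> X7 -> X8
  P4: X2 <- X4 -> X5 <- X7 -> X8
Each backdoor path contains an unconditioned collider, so every path is already blocked with the empty conditioning set:
  P1: blocked at collider X5 (neither it nor any descendant is in the conditioning set).
  P2: blocked at collider X5 (neither it nor any descendant is in the conditioning set).
  P3: blocked at collider X5 (neither it nor any descendant is in the conditioning set).
  P4: blocked at collider X5 (neither it nor any descendant is in the conditioning set).
The empty set is therefore the unique smallest valid set.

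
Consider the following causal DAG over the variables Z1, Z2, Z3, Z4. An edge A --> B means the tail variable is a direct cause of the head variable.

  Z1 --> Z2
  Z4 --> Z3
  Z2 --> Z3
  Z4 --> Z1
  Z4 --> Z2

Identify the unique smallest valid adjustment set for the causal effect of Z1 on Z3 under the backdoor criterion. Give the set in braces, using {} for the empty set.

{Z4}

Variables eligible for adjustment (non-descendants of Z1, excluding Z1 and Z3): {Z4}.
Backdoor paths from Z1 to Z3:
  P1: Z1 <- Z4 -> Z2 -> Z3
  P2: Z1 <- Z4 -> Z3
The empty set is not sufficient: P1 (Z1 <- Z4 -> Z2 -> Z3) has no collider blocking it and no conditioned non-collider, so it is open.
Try {Z4}:
  P1: blocked at fork node Z4 ∈ conditioning set.
  P2: blocked at fork node Z4 ∈ conditioning set.
{Z4} contains no descendant of Z1 and blocks every backdoor path.
{Z4} is the unique smallest valid adjustment set.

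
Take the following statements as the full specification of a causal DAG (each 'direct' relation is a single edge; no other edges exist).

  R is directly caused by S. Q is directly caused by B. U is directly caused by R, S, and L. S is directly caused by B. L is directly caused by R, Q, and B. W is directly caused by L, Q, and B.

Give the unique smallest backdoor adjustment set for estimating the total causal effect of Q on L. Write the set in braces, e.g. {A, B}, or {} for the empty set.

{B}

Variables eligible for adjustment (non-descendants of Q, excluding Q and L): {B, R, S}.
Backdoor paths from Q to L:
  P1: Q <- B -> S -> R -> L
  P2: Q <- B -> S -> R -> U <- L
  P3: Q <- B -> S -> U <- R -> L
  P4: Q <- B -> S -> U <- L
  P5: Q <- B -> L
  P6: Q <- B -> W <- L
The empty set is not sufficient: P1 (Q <- B -> S -> R -> L) has no collider blocking it and no conditioned non-collider, so it is open.
Try {B}:
  P1: blocked at fork node B ∈ conditioning set.
  P2: blocked at fork node B ∈ conditioning set.
  P3: blocked at fork node B ∈ conditioning set.
  P4: blocked at fork node B ∈ conditioning set.
  P5: blocked at fork node B ∈ conditioning set.
  P6: blocked at fork node B ∈ conditioning set.
{B} contains no descendant of Q and blocks every backdoor path.
No other singleton works — e.g. {S} leaves P5 open — so {B} is the unique smallest valid adjustment set.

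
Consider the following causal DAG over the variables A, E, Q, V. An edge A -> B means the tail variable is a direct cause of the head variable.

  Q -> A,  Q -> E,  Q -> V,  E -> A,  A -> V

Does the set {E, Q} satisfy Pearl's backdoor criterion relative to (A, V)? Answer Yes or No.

Yes

Backdoor paths from A to V (paths whose first edge points into A):
  P1: A <- Q -> V
  P2: A <- E <- Q -> V
Condition 1 (no descendant of A in the set): holds — descendants of A are {V}; none are in {E, Q}.
Condition 2 (every backdoor path blocked by {E, Q}):
  P1: blocked at fork node Q ∈ conditioning set.
  P2: blocked at chain node E ∈ conditioning set.
{E, Q} satisfies the backdoor criterion.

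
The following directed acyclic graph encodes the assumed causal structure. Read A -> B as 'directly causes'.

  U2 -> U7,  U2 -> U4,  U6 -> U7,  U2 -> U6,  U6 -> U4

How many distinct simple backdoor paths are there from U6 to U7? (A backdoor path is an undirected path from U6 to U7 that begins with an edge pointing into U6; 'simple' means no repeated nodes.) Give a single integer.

1

A backdoor path from U6 to U7 is any simple undirected path whose first edge points into U6 (i.e. leaves U6 via a parent).
Parents of U6: {U2}.
Enumerating:
  P1: U6 <- U2 -> U7
That exhausts the simple backdoor paths. Count: 1.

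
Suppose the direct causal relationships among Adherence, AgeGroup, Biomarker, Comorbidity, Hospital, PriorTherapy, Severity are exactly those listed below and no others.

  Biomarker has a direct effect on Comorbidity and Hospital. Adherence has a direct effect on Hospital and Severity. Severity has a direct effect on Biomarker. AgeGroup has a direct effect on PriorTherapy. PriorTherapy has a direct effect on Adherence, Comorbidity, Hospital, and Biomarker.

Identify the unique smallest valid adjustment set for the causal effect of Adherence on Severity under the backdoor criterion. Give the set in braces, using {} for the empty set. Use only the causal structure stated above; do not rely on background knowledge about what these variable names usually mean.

{}

Variables eligible for adjustment (non-descendants of Adherence, excluding Adherence and Severity): {AgeGroup, PriorTherapy}.
Backdoor paths from Adherence to Severity:
  P1: Adherence <- PriorTherapy -> Biomarker <- Severity
  P2: Adherence <- PriorTherapy -> Hospital <- Biomarker <- Severity
  P3: Adherence <- PriorTherapy -> Comorbidity <- Biomarker <- Severity
Each backdoor path contains an unconditioned collider, so every path is already blocked with the empty conditioning set:
  P1: blocked at collider Biomarker (neither it nor any descendant is in the conditioning set).
  P2: blocked at collider Hospital (neither it nor any descendant is in the conditioning set).
  P3: blocked at collider Comorbidity (neither it nor any descendant is in the conditioning set).
The empty set is therefore the unique smallest valid set.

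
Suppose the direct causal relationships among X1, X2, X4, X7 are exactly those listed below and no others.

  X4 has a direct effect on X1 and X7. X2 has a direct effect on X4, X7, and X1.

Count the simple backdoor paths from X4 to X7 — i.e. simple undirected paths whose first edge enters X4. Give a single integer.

1

A backdoor path from X4 to X7 is any simple undirected path whose first edge points into X4 (i.e. leaves X4 via a parent).
Parents of X4: {X2}.
Enumerating:
  P1: X4 <- X2 -> X7
That exhausts the simple backdoor paths. Count: 1.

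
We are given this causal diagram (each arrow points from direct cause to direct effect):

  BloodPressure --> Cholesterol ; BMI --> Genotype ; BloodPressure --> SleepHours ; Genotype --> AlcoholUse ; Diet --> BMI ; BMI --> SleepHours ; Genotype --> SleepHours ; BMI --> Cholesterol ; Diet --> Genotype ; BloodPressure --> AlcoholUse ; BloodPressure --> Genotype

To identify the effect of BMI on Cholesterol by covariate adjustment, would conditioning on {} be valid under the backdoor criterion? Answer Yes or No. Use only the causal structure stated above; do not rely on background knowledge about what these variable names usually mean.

Backdoor paths from BMI to Cholesterol (paths whose first edge points into BMI):
  P1: BMI <- Diet -> Genotype <- BloodPressure -> Cholesterol
  P2: BMI <- Diet -> Genotype -> AlcoholUse <- BloodPressure -> Cholesterol
  P3: BMI <- Diet -> Genotype -> SleepHours <- BloodPressure -> Cholesterol
Condition 1 (no descendant of BMI in the set): holds — descendants of BMI are {AlcoholUse, Cholesterol, Genotype, SleepHours}; none are in {}.
Condition 2 (every backdoor path blocked by {}):
  P1: blocked at collider Genotype (neither it nor any descendant is in the conditioning set).
  P2: blocked at collider AlcoholUse (neither it nor any descendant is in the conditioning set).
  P3: blocked at collider SleepHours (neither it nor any descendant is in the conditioning set).
{} satisfies the backdoor criterion.

Yes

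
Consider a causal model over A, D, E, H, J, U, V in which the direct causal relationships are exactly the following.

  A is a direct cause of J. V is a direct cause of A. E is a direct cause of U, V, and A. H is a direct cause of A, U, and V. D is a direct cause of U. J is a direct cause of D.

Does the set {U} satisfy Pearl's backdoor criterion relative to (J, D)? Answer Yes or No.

No

Backdoor paths from J to D (paths whose first edge points into J):
  P1: J <- A <- H -> V <- E -> U <- D
  P2: J <- A <- H -> U <- D
  P3: J <- A <- E -> V <- H -> U <- D
  P4: J <- A <- E -> U <- D
  P5: J <- A <- V <- H -> U <- D
  P6: J <- A <- V <- E -> U <- D
Condition 1 (no descendant of J in the set): FAILS — U is a descendant of J.
Condition 2 (every backdoor path blocked by {U}):
  P1: open — collider(s) V, U are conditioned on (or have a conditioned descendant) and no non-collider on the path is in the set.
  P2: open — collider(s) U are conditioned on (or have a conditioned descendant) and no non-collider on the path is in the set.
  P3: open — collider(s) V, U are conditioned on (or have a conditioned descendant) and no non-collider on the path is in the set.
  P4: open — collider(s) U are conditioned on (or have a conditioned descendant) and no non-collider on the path is in the set.
  P5: open — collider(s) U are conditioned on (or have a conditioned descendant) and no non-collider on the path is in the set.
  P6: open — collider(s) U are conditioned on (or have a conditioned descendant) and no non-collider on the path is in the set.
{U} does not satisfy the backdoor criterion.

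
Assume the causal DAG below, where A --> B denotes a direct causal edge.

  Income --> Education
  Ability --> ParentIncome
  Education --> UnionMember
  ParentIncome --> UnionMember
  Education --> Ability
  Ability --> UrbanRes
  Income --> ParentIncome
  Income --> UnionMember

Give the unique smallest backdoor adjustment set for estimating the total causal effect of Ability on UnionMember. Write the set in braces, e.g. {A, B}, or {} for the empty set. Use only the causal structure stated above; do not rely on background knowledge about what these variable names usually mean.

{Education}

Variables eligible for adjustment (non-descendants of Ability, excluding Ability and UnionMember): {Education, Income}.
Backdoor paths from Ability to UnionMember:
  P1: Ability <- Education <- Income -> ParentIncome -> UnionMember
  P2: Ability <- Education <- Income -> UnionMember
  P3: Ability <- Education -> UnionMember
The empty set is not sufficient: P1 (Ability <- Education <- Income -> ParentIncome -> UnionMember) has no collider blocking it and no conditioned non-collider, so it is open.
Try {Education}:
  P1: blocked at chain node Education ∈ conditioning set.
  P2: blocked at chain node Education ∈ conditioning set.
  P3: blocked at fork node Education ∈ conditioning set.
{Education} contains no descendant of Ability and blocks every backdoor path.
No other singleton works — e.g. {Income} leaves P3 open — so {Education} is the unique smallest valid adjustment set.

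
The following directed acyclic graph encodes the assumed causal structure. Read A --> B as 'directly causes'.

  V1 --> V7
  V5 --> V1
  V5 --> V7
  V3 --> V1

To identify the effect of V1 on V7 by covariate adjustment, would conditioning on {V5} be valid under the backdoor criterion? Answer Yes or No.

Backdoor paths from V1 to V7 (paths whose first edge points into V1):
  P1: V1 <- V5 -> V7
Condition 1 (no descendant of V1 in the set): holds — descendants of V1 are {V7}; none are in {V5}.
Condition 2 (every backdoor path blocked by {V5}):
  P1: blocked at fork node V5 ∈ conditioning set.
{V5} satisfies the backdoor criterion.

Yes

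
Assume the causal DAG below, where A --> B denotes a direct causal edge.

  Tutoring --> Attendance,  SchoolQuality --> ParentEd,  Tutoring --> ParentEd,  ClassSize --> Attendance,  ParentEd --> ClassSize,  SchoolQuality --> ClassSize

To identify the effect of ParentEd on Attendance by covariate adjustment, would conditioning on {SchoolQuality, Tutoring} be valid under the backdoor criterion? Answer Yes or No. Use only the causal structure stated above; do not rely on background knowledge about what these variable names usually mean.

Backdoor paths from ParentEd to Attendance (paths whose first edge points into ParentEd):
  P1: ParentEd <- Tutoring -> Attendance
  P2: ParentEd <- SchoolQuality -> ClassSize -> Attendance
Condition 1 (no descendant of ParentEd in the set): holds — descendants of ParentEd are {Attendance, ClassSize}; none are in {SchoolQuality, Tutoring}.
Condition 2 (every backdoor path blocked by {SchoolQuality, Tutoring}):
  P1: blocked at fork node Tutoring ∈ conditioning set.
  P2: blocked at fork node SchoolQuality ∈ conditioning set.
{SchoolQuality, Tutoring} satisfies the backdoor criterion.

Yes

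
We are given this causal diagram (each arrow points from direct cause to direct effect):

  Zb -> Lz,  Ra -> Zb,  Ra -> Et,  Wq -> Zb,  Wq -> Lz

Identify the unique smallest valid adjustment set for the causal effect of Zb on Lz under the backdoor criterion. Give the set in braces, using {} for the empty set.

{Wq}

Variables eligible for adjustment (non-descendants of Zb, excluding Zb and Lz): {Et, Ra, Wq}.
Backdoor paths from Zb to Lz:
  P1: Zb <- Wq -> Lz
The empty set is not sufficient: P1 (Zb <- Wq -> Lz) has no collider blocking it and no conditioned non-collider, so it is open.
Try {Wq}:
  P1: blocked at fork node Wq ∈ conditioning set.
{Wq} contains no descendant of Zb and blocks every backdoor path.
No other singleton works — e.g. {Ra} leaves P1 open — so {Wq} is the unique smallest valid adjustment set.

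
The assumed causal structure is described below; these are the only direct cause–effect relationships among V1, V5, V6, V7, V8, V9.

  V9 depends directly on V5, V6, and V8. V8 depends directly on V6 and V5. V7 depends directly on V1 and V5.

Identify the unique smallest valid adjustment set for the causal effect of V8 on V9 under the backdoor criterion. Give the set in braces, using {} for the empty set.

Variables eligible for adjustment (non-descendants of V8, excluding V8 and V9): {V1, V5, V6, V7}.
Backdoor paths from V8 to V9:
  P1: V8 <- V5 -> V9
  P2: V8 <- V6 -> V9
The empty set is not sufficient: P1 (V8 <- V5 -> V9) has no collider blocking it and no conditioned non-collider, so it is open.
Try {V5, V6}:
  P1: blocked at fork node V5 ∈ conditioning set.
  P2: blocked at fork node V6 ∈ conditioning set.
{V5, V6} contains no descendant of V8 and blocks every backdoor path.
Every element of {V5, V6} is needed (dropping V5 leaves P1 open; dropping V6 leaves P2 open), so no proper subset is valid.
Among all size-2 subsets of the eligible variables, only {V5, V6} blocks every backdoor path, so it is the unique smallest valid adjustment set.

{V5, V6}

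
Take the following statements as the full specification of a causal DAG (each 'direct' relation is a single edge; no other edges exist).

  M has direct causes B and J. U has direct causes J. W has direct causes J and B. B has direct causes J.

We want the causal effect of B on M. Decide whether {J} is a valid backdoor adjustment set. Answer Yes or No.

Backdoor paths from B to M (paths whose first edge points into B):
  P1: B <- J -> M
Condition 1 (no descendant of B in the set): holds — descendants of B are {M, W}; none are in {J}.
Condition 2 (every backdoor path blocked by {J}):
  P1: blocked at fork node J ∈ conditioning set.
{J} satisfies the backdoor criterion.

Yes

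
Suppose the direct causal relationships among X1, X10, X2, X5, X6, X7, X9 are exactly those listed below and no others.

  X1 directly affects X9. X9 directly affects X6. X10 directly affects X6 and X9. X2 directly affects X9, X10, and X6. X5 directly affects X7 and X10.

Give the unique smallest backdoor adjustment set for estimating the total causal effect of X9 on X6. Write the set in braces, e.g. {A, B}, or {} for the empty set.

Variables eligible for adjustment (non-descendants of X9, excluding X9 and X6): {X1, X10, X2, X5, X7}.
Backdoor paths from X9 to X6:
  P1: X9 <- X2 -> X10 -> X6
  P2: X9 <- X2 -> X6
  P3: X9 <- X10 <- X2 -> X6
  P4: X9 <- X10 -> X6
The empty set is not sufficient: P1 (X9 <- X2 -> X10 -> X6) has no collider blocking it and no conditioned non-collider, so it is open.
Try {X10, X2}:
  P1: blocked at fork node X2 ∈ conditioning set.
  P2: blocked at fork node X2 ∈ conditioning set.
  P3: blocked at chain node X10 ∈ conditioning set.
  P4: blocked at fork node X10 ∈ conditioning set.
{X10, X2} contains no descendant of X9 and blocks every backdoor path.
Every element of {X10, X2} is needed (dropping X10 leaves P4 open; dropping X2 leaves P2 open), so no proper subset is valid.
Among all size-2 subsets of the eligible variables, only {X10, X2} blocks every backdoor path, so it is the unique smallest valid adjustment set.

{X10, X2}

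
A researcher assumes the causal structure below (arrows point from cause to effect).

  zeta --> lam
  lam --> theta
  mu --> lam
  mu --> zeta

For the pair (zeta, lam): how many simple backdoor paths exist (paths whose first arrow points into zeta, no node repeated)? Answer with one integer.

A backdoor path from zeta to lam is any simple undirected path whose first edge points into zeta (i.e. leaves zeta via a parent).
Parents of zeta: {mu}.
Enumerating:
  P1: zeta <- mu -> lam
That exhausts the simple backdoor paths. Count: 1.

1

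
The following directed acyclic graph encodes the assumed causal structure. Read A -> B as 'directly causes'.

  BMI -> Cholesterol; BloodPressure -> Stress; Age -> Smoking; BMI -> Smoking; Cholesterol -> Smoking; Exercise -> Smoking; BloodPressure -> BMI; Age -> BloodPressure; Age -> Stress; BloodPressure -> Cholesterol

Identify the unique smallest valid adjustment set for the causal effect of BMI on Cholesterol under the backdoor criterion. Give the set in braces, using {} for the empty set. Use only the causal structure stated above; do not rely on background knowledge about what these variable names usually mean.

{BloodPressure}

Variables eligible for adjustment (non-descendants of BMI, excluding BMI and Cholesterol): {Age, BloodPressure, Exercise, Stress}.
Backdoor paths from BMI to Cholesterol:
  P1: BMI <- BloodPressure <- Age -> Smoking <- Cholesterol
  P2: BMI <- BloodPressure -> Cholesterol
  P3: BMI <- BloodPressure -> Stress <- Age -> Smoking <- Cholesterol
The empty set is not sufficient: P2 (BMI <- BloodPressure -> Cholesterol) has no collider blocking it and no conditioned non-collider, so it is open.
Try {BloodPressure}:
  P1: blocked at chain node BloodPressure ∈ conditioning set.
  P2: blocked at fork node BloodPressure ∈ conditioning set.
  P3: blocked at fork node BloodPressure ∈ conditioning set.
{BloodPressure} contains no descendant of BMI and blocks every backdoor path.
No other singleton works — e.g. {Exercise} leaves P2 open — so {BloodPressure} is the unique smallest valid adjustment set.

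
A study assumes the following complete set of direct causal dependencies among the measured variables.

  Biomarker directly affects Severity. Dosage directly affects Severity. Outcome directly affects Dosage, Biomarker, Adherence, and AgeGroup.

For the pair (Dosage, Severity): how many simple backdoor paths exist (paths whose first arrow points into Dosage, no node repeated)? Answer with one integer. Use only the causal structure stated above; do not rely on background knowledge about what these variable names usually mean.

1

A backdoor path from Dosage to Severity is any simple undirected path whose first edge points into Dosage (i.e. leaves Dosage via a parent).
Parents of Dosage: {Outcome}.
Enumerating:
  P1: Dosage <- Outcome -> Biomarker -> Severity
That exhausts the simple backdoor paths. Count: 1.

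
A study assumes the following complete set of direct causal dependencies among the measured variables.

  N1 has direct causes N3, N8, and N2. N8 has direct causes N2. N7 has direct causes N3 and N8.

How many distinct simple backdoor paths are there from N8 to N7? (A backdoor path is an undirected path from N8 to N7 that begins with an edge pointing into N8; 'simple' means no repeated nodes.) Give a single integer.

A backdoor path from N8 to N7 is any simple undirected path whose first edge points into N8 (i.e. leaves N8 via a parent).
Parents of N8: {N2}.
Enumerating:
  P1: N8 <- N2 -> N1 <- N3 -> N7
That exhausts the simple backdoor paths. Count: 1.

1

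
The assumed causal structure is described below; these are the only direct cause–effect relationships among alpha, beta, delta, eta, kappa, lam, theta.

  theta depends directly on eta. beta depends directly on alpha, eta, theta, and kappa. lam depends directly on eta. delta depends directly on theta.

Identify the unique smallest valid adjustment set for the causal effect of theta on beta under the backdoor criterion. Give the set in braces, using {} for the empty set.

{eta}

Variables eligible for adjustment (non-descendants of theta, excluding theta and beta): {alpha, eta, kappa, lam}.
Backdoor paths from theta to beta:
  P1: theta <- eta -> beta
The empty set is not sufficient: P1 (theta <- eta -> beta) has no collider blocking it and no conditioned non-collider, so it is open.
Try {eta}:
  P1: blocked at fork node eta ∈ conditioning set.
{eta} contains no descendant of theta and blocks every backdoor path.
No other singleton works — e.g. {kappa} leaves P1 open — so {eta} is the unique smallest valid adjustment set.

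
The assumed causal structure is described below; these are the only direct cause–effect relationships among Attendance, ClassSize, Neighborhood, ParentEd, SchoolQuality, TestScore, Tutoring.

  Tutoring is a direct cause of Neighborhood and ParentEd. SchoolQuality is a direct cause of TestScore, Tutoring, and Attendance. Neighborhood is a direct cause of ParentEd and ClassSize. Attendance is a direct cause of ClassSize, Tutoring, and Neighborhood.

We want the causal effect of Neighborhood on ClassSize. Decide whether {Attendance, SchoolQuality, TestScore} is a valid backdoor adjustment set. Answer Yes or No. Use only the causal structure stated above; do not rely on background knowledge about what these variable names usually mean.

Backdoor paths from Neighborhood to ClassSize (paths whose first edge points into Neighborhood):
  P1: Neighborhood <- Attendance -> ClassSize
  P2: Neighborhood <- Tutoring <- SchoolQuality -> Attendance -> ClassSize
  P3: Neighborhood <- Tutoring <- Attendance -> ClassSize
Condition 1 (no descendant of Neighborhood in the set): holds — descendants of Neighborhood are {ClassSize, ParentEd}; none are in {Attendance, SchoolQuality, TestScore}.
Condition 2 (every backdoor path blocked by {Attendance, SchoolQuality, TestScore}):
  P1: blocked at fork node Attendance ∈ conditioning set.
  P2: blocked at fork node SchoolQuality ∈ conditioning set.
  P3: blocked at fork node Attendance ∈ conditioning set.
{Attendance, SchoolQuality, TestScore} satisfies the backdoor criterion.

Yes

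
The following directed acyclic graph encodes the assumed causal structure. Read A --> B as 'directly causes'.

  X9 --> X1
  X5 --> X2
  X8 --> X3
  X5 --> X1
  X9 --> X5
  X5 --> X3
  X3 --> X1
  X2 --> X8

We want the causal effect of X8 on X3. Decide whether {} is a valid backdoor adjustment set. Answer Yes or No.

Backdoor paths from X8 to X3 (paths whose first edge points into X8):
  P1: X8 <- X2 <- X5 <- X9 -> X1 <- X3
  P2: X8 <- X2 <- X5 -> X3
  P3: X8 <- X2 <- X5 -> X1 <- X3
Condition 1 (no descendant of X8 in the set): holds — descendants of X8 are {X1, X3}; none are in {}.
Condition 2 (every backdoor path blocked by {}):
  P1: blocked at collider X1 (neither it nor any descendant is in the conditioning set).
  P2: open — no interior node is in the conditioning set.
  P3: blocked at collider X1 (neither it nor any descendant is in the conditioning set).
{} does not satisfy the backdoor criterion.

No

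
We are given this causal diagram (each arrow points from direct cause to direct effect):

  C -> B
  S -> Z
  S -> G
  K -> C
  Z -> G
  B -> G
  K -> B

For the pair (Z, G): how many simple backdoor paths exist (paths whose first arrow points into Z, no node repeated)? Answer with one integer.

A backdoor path from Z to G is any simple undirected path whose first edge points into Z (i.e. leaves Z via a parent).
Parents of Z: {S}.
Enumerating:
  P1: Z <- S -> G
That exhausts the simple backdoor paths. Count: 1.

1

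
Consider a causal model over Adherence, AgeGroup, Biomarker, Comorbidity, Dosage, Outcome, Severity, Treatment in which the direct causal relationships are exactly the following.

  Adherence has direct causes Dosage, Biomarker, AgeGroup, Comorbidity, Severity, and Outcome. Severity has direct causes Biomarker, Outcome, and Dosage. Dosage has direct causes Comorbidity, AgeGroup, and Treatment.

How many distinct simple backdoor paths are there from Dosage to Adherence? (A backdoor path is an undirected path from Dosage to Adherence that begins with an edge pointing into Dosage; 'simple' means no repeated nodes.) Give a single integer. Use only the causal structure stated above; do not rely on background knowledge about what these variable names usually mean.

2

A backdoor path from Dosage to Adherence is any simple undirected path whose first edge points into Dosage (i.e. leaves Dosage via a parent).
Parents of Dosage: {AgeGroup, Comorbidity, Treatment}.
Enumerating:
  P1: Dosage <- AgeGroup -> Adherence
  P2: Dosage <- Comorbidity -> Adherence
That exhausts the simple backdoor paths. Count: 2.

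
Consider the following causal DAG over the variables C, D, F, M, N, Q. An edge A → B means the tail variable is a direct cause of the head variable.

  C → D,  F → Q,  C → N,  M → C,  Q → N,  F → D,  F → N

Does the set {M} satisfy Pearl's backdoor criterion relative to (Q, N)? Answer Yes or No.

Backdoor paths from Q to N (paths whose first edge points into Q):
  P1: Q <- F -> D <- C -> N
  P2: Q <- F -> N
Condition 1 (no descendant of Q in the set): holds — descendants of Q are {N}; none are in {M}.
Condition 2 (every backdoor path blocked by {M}):
  P1: blocked at collider D (neither it nor any descendant is in the conditioning set).
  P2: open — no interior node is in the conditioning set.
{M} does not satisfy the backdoor criterion.

No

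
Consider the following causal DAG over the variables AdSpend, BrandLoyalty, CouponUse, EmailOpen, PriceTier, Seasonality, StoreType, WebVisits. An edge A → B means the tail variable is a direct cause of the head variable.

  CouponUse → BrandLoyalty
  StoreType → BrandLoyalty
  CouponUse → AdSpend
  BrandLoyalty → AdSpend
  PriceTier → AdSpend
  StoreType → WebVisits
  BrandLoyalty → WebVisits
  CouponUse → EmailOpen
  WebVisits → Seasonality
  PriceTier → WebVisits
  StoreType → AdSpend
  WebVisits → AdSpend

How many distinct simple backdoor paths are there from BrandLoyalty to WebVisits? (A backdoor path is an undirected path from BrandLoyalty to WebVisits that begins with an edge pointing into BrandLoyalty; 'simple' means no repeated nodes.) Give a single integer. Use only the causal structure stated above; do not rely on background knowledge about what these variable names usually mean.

A backdoor path from BrandLoyalty to WebVisits is any simple undirected path whose first edge points into BrandLoyalty (i.e. leaves BrandLoyalty via a parent).
Parents of BrandLoyalty: {CouponUse, StoreType}.
Enumerating:
  P1: BrandLoyalty <- StoreType -> WebVisits
  P2: BrandLoyalty <- StoreType -> AdSpend <- PriceTier -> WebVisits
  P3: BrandLoyalty <- StoreType -> AdSpend <- WebVisits
  P4: BrandLoyalty <- CouponUse -> AdSpend <- StoreType -> WebVisits
  P5: BrandLoyalty <- CouponUse -> AdSpend <- PriceTier -> WebVisits
  P6: BrandLoyalty <- CouponUse -> AdSpend <- WebVisits
That exhausts the simple backdoor paths. Count: 6.

6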